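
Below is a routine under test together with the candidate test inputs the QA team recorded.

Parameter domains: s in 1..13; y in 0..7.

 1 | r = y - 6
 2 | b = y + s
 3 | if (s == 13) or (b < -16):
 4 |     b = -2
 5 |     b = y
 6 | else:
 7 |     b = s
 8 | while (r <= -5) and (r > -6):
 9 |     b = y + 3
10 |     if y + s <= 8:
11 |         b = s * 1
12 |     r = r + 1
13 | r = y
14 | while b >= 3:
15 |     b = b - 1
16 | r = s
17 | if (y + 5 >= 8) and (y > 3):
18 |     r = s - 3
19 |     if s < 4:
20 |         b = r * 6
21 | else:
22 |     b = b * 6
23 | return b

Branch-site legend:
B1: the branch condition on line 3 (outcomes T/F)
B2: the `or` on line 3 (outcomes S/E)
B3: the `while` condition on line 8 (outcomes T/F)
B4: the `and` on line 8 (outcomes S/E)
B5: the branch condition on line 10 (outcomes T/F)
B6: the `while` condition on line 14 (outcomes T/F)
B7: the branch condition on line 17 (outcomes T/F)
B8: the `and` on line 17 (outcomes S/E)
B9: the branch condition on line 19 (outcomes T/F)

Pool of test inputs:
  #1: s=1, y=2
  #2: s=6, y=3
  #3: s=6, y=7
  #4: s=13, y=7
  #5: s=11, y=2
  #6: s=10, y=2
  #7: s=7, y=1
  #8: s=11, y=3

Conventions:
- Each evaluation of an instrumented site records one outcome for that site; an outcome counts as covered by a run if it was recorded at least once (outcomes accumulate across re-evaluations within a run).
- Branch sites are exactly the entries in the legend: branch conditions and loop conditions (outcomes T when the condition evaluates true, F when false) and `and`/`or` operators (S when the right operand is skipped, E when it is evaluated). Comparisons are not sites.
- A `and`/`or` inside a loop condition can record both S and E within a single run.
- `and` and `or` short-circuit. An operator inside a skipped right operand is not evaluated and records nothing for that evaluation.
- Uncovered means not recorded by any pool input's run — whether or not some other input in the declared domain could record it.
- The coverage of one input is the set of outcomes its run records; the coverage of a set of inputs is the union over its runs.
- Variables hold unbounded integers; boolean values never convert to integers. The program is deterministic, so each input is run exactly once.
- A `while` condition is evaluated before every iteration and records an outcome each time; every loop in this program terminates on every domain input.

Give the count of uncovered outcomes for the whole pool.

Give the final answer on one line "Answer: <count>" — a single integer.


input #1, s=1, y=2: outcomes B1=F, B2=E, B3=F, B4=S, B6=F, B7=F, B8=S
input #2, s=6, y=3: outcomes B1=F, B2=E, B3=F, B4=S, B6=T, B6=F, B7=F, B8=E
input #3, s=6, y=7: outcomes B1=F, B2=E, B3=F, B4=S, B6=T, B6=F, B7=T, B8=E, B9=F
input #4, s=13, y=7: outcomes B1=T, B2=S, B3=F, B4=S, B6=T, B6=F, B7=T, B8=E, B9=F
input #5, s=11, y=2: outcomes B1=F, B2=E, B3=F, B4=S, B6=T, B6=F, B7=F, B8=S
input #6, s=10, y=2: outcomes B1=F, B2=E, B3=F, B4=S, B6=T, B6=F, B7=F, B8=S
input #7, s=7, y=1: outcomes B1=F, B2=E, B3=T, B3=F, B4=S, B4=E, B5=T, B6=T, B6=F, B7=F, B8=S
input #8, s=11, y=3: outcomes B1=F, B2=E, B3=F, B4=S, B6=T, B6=F, B7=F, B8=E
union over the pool: B1=T, B1=F, B2=S, B2=E, B3=T, B3=F, B4=S, B4=E, B5=T, B6=T, B6=F, B7=T, B7=F, B8=S, B8=E, B9=F
uncovered (2 of 18): B5=F, B9=T
Answer: 2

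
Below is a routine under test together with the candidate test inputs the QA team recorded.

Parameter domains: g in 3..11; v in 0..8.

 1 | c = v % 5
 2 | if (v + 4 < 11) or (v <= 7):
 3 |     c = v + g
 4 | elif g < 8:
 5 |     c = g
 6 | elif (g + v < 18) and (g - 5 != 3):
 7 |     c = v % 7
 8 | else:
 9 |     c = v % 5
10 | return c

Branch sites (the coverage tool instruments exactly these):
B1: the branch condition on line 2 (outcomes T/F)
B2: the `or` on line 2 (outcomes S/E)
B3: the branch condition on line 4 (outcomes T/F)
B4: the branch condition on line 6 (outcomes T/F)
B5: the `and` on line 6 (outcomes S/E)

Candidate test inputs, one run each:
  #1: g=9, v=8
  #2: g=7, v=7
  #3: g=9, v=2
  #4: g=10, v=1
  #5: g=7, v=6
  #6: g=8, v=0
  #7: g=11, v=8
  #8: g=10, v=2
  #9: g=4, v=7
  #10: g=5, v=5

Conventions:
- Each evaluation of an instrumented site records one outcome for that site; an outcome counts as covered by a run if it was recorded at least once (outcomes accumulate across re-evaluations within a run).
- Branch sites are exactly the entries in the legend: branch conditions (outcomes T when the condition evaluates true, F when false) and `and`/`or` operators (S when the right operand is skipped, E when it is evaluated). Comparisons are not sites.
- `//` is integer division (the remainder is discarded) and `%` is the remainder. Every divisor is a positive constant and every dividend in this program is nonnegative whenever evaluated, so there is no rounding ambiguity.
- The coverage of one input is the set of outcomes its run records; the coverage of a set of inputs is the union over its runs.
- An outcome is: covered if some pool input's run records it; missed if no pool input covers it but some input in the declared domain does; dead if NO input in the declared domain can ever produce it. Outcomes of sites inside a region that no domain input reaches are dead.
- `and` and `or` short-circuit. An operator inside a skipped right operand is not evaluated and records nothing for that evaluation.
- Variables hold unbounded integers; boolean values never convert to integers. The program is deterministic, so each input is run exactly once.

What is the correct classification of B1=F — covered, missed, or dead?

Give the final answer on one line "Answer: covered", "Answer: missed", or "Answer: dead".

B1=F is recorded by pool input(s) 1, 7 -> covered

Answer: covered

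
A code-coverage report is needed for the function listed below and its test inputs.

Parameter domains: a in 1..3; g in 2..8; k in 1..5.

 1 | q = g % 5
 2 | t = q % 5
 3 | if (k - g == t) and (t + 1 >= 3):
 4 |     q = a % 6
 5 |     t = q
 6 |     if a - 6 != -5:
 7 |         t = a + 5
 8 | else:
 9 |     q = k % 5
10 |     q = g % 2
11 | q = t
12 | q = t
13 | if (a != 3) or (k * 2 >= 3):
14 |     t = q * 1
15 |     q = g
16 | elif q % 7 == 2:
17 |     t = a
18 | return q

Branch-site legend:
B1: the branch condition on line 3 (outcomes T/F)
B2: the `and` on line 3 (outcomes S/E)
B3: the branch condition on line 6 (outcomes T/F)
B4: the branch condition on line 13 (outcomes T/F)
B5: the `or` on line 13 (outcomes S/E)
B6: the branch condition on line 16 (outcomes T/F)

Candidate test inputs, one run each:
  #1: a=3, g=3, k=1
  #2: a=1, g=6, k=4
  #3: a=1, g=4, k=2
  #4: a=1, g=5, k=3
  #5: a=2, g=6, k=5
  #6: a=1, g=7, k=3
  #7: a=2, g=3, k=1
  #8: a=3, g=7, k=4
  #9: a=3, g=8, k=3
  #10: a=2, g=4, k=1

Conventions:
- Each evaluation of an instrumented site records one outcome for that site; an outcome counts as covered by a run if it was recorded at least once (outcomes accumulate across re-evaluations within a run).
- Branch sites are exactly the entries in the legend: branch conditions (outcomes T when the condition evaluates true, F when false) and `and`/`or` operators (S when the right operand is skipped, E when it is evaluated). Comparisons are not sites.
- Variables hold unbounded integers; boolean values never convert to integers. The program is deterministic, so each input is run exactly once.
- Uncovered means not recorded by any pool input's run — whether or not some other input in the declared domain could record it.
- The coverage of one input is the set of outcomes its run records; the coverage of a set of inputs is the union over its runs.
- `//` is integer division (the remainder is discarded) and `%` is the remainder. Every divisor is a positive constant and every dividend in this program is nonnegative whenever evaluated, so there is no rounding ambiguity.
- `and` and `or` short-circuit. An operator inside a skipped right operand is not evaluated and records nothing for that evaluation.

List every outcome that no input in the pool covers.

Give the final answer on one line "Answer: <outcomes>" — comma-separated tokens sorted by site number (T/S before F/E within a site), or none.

input #1, a=3, g=3, k=1: outcomes B1=F, B2=S, B4=F, B5=E, B6=F
input #2, a=1, g=6, k=4: outcomes B1=F, B2=S, B4=T, B5=S
input #3, a=1, g=4, k=2: outcomes B1=F, B2=S, B4=T, B5=S
input #4, a=1, g=5, k=3: outcomes B1=F, B2=S, B4=T, B5=S
input #5, a=2, g=6, k=5: outcomes B1=F, B2=S, B4=T, B5=S
input #6, a=1, g=7, k=3: outcomes B1=F, B2=S, B4=T, B5=S
input #7, a=2, g=3, k=1: outcomes B1=F, B2=S, B4=T, B5=S
input #8, a=3, g=7, k=4: outcomes B1=F, B2=S, B4=T, B5=E
input #9, a=3, g=8, k=3: outcomes B1=F, B2=S, B4=T, B5=E
input #10, a=2, g=4, k=1: outcomes B1=F, B2=S, B4=T, B5=S
union over the pool: B1=F, B2=S, B4=T, B4=F, B5=S, B5=E, B6=F
uncovered (5 of 12): B1=T, B2=E, B3=T, B3=F, B6=T

Answer: B1=T, B2=E, B3=T, B3=F, B6=T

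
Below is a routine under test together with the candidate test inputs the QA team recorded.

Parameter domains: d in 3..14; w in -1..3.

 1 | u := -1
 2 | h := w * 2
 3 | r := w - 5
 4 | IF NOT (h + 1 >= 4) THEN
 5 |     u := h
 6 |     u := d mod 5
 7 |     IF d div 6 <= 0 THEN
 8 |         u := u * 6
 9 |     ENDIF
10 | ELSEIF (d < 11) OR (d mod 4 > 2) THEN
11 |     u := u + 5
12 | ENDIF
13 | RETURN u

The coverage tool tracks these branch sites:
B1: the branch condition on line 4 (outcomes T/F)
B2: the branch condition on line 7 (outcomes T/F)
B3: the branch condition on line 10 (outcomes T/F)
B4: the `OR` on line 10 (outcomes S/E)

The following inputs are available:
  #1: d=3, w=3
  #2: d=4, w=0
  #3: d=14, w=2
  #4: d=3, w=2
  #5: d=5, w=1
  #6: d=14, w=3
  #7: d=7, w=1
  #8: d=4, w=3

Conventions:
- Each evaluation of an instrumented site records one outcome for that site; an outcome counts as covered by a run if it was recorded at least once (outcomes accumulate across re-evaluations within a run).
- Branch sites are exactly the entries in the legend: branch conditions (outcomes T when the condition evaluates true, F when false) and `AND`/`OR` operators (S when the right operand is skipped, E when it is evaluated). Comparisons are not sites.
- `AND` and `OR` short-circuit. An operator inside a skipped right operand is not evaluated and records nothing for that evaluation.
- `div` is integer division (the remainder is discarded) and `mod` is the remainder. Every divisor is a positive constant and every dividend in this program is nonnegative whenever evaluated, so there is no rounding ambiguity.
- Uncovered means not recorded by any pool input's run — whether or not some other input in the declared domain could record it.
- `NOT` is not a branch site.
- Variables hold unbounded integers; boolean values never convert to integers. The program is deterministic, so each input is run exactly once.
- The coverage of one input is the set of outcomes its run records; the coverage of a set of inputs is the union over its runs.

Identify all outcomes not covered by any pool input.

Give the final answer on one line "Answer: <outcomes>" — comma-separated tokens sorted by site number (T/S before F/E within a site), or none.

input #1, d=3, w=3: events B1->F, B4->S, B3->T; outcomes B1=F, B3=T, B4=S
input #2, d=4, w=0: events B1->T, B2->T; outcomes B1=T, B2=T
input #3, d=14, w=2: events B1->F, B4->E, B3->F; outcomes B1=F, B3=F, B4=E
input #4, d=3, w=2: events B1->F, B4->S, B3->T; outcomes B1=F, B3=T, B4=S
input #5, d=5, w=1: events B1->T, B2->T; outcomes B1=T, B2=T
input #6, d=14, w=3: events B1->F, B4->E, B3->F; outcomes B1=F, B3=F, B4=E
input #7, d=7, w=1: events B1->T, B2->F; outcomes B1=T, B2=F
input #8, d=4, w=3: events B1->F, B4->S, B3->T; outcomes B1=F, B3=T, B4=S
union over the pool: B1=T, B1=F, B2=T, B2=F, B3=T, B3=F, B4=S, B4=E
uncovered (0 of 8): none

Answer: none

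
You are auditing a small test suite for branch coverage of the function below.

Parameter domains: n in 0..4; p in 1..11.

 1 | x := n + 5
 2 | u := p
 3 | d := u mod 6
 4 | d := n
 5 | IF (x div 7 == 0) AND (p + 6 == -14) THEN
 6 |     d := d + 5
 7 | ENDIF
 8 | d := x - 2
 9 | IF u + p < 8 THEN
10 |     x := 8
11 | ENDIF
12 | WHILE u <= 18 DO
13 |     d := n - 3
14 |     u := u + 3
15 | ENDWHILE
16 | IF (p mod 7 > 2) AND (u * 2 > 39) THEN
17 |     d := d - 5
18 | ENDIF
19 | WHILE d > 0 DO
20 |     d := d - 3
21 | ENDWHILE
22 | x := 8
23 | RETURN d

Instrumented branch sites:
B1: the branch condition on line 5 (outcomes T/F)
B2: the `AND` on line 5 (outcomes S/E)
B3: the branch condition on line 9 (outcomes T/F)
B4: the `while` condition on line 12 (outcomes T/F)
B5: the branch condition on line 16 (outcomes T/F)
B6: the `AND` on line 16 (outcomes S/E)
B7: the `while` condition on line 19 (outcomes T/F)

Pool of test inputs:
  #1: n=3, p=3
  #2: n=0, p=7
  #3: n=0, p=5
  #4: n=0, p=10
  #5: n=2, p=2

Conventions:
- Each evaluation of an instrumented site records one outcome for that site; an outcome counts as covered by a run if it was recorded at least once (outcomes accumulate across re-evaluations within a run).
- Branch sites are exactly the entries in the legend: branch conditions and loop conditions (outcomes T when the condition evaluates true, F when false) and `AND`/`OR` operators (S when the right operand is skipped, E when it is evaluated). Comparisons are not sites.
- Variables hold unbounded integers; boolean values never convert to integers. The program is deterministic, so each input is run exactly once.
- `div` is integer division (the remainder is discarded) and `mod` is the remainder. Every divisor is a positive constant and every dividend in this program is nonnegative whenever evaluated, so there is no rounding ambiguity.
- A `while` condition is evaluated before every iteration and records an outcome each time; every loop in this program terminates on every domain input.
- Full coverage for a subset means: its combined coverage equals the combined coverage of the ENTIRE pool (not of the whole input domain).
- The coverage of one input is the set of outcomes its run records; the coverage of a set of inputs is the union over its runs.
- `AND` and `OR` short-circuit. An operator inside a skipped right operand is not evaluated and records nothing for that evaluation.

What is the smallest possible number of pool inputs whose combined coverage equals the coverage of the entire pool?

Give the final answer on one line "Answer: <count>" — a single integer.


input #1, n=3, p=3: events B2->S, B1->F, B3->T, B4->T, B4->T, B4->T, B4->T, B4->T, B4->T, B4->F, B6->E, B5->T, B7->F; outcomes B1=F, B2=S, B3=T, B4=T, B4=F, B5=T, B6=E, B7=F
input #2, n=0, p=7: events B2->E, B1->F, B3->F, B4->T, B4->T, B4->T, B4->T, B4->F, B6->S, B5->F, B7->F; outcomes B1=F, B2=E, B3=F, B4=T, B4=F, B5=F, B6=S, B7=F
input #3, n=0, p=5: events B2->E, B1->F, B3->F, B4->T, B4->T, B4->T, B4->T, B4->T, B4->F, B6->E, B5->T, B7->F; outcomes B1=F, B2=E, B3=F, B4=T, B4=F, B5=T, B6=E, B7=F
input #4, n=0, p=10: events B2->E, B1->F, B3->F, B4->T, B4->T, B4->T, B4->F, B6->E, B5->F, B7->F; outcomes B1=F, B2=E, B3=F, B4=T, B4=F, B5=F, B6=E, B7=F
input #5, n=2, p=2: events B2->S, B1->F, B3->T, B4->T, B4->T, B4->T, B4->T, B4->T, B4->T, B4->F, B6->S, B5->F, B7->F; outcomes B1=F, B2=S, B3=T, B4=T, B4=F, B5=F, B6=S, B7=F
union over all inputs: B1=F, B2=S, B2=E, B3=T, B3=F, B4=T, B4=F, B5=T, B5=F, B6=S, B6=E, B7=F (12 outcomes)
every size-1 subset falls short of the 12 outcomes (best: 8/12)
at size 2, {1, 2} reaches all 12 outcomes; every lexicographically earlier size-2 subset fails
Answer: 2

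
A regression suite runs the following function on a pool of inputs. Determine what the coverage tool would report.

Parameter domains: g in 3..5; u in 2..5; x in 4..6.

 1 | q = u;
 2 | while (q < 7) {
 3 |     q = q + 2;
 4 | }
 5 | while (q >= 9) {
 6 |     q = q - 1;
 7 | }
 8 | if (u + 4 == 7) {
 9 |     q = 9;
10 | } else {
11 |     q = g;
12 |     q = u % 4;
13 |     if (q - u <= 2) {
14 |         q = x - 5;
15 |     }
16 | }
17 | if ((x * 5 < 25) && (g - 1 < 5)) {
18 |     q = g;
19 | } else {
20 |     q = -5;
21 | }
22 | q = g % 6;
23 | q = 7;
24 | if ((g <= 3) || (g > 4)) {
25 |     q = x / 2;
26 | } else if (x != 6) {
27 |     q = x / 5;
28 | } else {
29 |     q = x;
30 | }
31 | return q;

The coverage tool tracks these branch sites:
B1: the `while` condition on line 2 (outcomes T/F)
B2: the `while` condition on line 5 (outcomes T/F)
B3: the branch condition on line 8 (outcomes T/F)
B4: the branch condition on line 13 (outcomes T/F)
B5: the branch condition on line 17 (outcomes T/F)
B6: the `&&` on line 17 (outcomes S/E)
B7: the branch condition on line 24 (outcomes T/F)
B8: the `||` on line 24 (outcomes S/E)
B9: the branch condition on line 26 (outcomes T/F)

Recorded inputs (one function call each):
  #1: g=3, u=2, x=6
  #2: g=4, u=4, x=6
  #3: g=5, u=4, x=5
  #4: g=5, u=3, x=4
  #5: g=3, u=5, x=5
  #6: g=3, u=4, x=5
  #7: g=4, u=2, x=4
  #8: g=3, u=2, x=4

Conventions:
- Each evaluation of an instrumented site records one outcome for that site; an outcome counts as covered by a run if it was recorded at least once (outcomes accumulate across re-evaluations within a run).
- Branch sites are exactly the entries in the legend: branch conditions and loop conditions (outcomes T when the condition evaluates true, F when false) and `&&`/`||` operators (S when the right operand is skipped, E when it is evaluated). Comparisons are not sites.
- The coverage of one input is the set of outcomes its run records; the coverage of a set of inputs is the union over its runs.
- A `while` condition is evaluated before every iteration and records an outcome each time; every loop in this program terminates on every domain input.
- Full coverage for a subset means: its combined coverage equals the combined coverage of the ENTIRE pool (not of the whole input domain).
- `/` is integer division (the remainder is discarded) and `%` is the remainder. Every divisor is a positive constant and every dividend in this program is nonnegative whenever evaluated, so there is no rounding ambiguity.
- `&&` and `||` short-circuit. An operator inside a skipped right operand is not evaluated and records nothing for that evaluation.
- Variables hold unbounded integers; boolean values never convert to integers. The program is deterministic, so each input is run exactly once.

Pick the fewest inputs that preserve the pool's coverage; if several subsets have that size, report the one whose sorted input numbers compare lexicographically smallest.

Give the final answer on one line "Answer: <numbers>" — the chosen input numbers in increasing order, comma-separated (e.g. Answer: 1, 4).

#1 (g=3, u=2, x=6) -> B1->T, B1->T, B1->T, B1->F, B2->F, B3->F, B4->T, B6->S, B5->F, B8->S, B7->T; covered: B1=T, B1=F, B2=F, B3=F, B4=T, B5=F, B6=S, B7=T, B8=S
#2 (g=4, u=4, x=6) -> B1->T, B1->T, B1->F, B2->F, B3->F, B4->T, B6->S, B5->F, B8->E, B7->F, B9->F; covered: B1=T, B1=F, B2=F, B3=F, B4=T, B5=F, B6=S, B7=F, B8=E, B9=F
#3 (g=5, u=4, x=5) -> B1->T, B1->T, B1->F, B2->F, B3->F, B4->T, B6->S, B5->F, B8->E, B7->T; covered: B1=T, B1=F, B2=F, B3=F, B4=T, B5=F, B6=S, B7=T, B8=E
#4 (g=5, u=3, x=4) -> B1->T, B1->T, B1->F, B2->F, B3->T, B6->E, B5->T, B8->E, B7->T; covered: B1=T, B1=F, B2=F, B3=T, B5=T, B6=E, B7=T, B8=E
#5 (g=3, u=5, x=5) -> B1->T, B1->F, B2->F, B3->F, B4->T, B6->S, B5->F, B8->S, B7->T; covered: B1=T, B1=F, B2=F, B3=F, B4=T, B5=F, B6=S, B7=T, B8=S
#6 (g=3, u=4, x=5) -> B1->T, B1->T, B1->F, B2->F, B3->F, B4->T, B6->S, B5->F, B8->S, B7->T; covered: B1=T, B1=F, B2=F, B3=F, B4=T, B5=F, B6=S, B7=T, B8=S
#7 (g=4, u=2, x=4) -> B1->T, B1->T, B1->T, B1->F, B2->F, B3->F, B4->T, B6->E, B5->T, B8->E, B7->F, B9->T; covered: B1=T, B1=F, B2=F, B3=F, B4=T, B5=T, B6=E, B7=F, B8=E, B9=T
#8 (g=3, u=2, x=4) -> B1->T, B1->T, B1->T, B1->F, B2->F, B3->F, B4->T, B6->E, B5->T, B8->S, B7->T; covered: B1=T, B1=F, B2=F, B3=F, B4=T, B5=T, B6=E, B7=T, B8=S
together the pool reaches 16 outcomes: B1=T, B1=F, B2=F, B3=T, B3=F, B4=T, B5=T, B5=F, B6=S, B6=E, B7=T, B7=F, B8=S, B8=E, B9=T, B9=F
size 1 is not enough: best union over all size-1 subsets is 10/16
size 2 is not enough: best union over all size-2 subsets is 14/16
size 3 is not enough: best union over all size-3 subsets is 15/16
size 4: inputs {1, 2, 4, 7} cover all 16 outcomes, and no lexicographically smaller subset of this size does

Answer: 1, 2, 4, 7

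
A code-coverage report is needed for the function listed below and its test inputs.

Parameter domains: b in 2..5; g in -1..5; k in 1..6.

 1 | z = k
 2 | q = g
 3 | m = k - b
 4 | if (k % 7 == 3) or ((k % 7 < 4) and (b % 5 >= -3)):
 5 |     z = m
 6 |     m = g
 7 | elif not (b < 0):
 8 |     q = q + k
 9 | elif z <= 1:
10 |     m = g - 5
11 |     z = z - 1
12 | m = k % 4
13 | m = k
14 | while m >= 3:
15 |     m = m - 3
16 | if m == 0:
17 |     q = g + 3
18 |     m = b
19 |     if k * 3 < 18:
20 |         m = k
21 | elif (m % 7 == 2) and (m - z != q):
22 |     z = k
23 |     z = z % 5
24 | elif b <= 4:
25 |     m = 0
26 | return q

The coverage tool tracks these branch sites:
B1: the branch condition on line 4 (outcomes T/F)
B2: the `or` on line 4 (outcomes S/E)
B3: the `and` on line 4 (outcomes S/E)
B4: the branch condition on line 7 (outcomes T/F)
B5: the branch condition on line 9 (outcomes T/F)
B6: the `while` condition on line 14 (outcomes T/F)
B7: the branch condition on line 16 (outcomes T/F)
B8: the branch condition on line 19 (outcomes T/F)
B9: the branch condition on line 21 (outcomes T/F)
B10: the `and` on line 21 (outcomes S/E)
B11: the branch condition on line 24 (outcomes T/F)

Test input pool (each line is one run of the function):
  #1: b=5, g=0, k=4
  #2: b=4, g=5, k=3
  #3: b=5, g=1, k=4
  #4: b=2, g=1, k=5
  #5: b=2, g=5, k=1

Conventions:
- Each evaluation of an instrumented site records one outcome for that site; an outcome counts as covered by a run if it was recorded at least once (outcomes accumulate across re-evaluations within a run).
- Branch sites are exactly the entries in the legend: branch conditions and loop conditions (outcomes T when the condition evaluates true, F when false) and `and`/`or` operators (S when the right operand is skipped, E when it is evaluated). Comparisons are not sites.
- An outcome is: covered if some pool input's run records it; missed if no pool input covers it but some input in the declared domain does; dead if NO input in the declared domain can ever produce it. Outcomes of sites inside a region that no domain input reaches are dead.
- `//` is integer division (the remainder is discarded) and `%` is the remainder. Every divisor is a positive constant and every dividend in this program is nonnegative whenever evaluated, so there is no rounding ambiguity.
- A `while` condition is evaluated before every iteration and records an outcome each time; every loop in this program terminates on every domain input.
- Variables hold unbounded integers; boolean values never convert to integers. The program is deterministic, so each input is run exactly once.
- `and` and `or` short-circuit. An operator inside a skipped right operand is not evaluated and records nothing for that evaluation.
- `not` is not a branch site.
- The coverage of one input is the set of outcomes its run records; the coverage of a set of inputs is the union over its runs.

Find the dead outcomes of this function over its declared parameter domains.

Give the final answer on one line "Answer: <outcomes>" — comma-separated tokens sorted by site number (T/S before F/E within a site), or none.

exhaustive pass over the 168-input domain:
  B4=F: unreachable across the whole domain -> dead
  B5=T: unreachable across the whole domain -> dead
  B5=F: unreachable across the whole domain -> dead
  reachable outcomes have witnesses, e.g. B1=T (e.g. b=2, g=-1, k=1), B1=F (e.g. b=2, g=-1, k=4), B2=S (e.g. b=2, g=-1, k=3), B2=E (e.g. b=2, g=-1, k=1)

Answer: B4=F, B5=T, B5=F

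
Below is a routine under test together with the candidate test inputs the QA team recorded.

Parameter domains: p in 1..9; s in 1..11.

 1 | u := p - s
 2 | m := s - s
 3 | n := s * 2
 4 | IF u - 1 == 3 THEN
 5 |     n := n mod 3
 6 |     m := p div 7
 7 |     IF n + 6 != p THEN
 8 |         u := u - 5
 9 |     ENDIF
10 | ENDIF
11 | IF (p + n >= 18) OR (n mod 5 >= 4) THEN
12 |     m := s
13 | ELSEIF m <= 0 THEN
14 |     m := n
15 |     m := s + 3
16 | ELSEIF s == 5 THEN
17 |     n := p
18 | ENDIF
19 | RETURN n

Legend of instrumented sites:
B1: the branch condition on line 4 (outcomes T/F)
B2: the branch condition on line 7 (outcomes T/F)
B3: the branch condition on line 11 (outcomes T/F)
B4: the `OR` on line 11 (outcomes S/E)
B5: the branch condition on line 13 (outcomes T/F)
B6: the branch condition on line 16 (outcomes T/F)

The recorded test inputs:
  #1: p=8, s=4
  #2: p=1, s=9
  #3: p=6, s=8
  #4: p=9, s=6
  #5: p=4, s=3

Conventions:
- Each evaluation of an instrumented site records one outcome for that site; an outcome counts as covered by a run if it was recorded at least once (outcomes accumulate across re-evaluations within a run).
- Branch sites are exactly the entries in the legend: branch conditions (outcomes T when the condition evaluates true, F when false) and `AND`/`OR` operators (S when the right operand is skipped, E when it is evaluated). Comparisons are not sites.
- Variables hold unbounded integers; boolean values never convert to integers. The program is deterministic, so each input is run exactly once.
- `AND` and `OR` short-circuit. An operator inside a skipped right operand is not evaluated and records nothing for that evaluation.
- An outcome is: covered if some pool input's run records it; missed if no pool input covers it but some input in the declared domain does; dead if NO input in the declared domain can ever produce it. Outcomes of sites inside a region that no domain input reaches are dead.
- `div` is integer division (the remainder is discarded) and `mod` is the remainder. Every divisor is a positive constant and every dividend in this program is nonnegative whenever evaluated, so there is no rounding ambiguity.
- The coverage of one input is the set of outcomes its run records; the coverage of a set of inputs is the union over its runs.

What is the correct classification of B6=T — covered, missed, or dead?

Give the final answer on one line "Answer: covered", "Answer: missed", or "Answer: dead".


no pool input records B6=T
but domain input (p=9, s=5) does record it -> reachable, so missed
Answer: missed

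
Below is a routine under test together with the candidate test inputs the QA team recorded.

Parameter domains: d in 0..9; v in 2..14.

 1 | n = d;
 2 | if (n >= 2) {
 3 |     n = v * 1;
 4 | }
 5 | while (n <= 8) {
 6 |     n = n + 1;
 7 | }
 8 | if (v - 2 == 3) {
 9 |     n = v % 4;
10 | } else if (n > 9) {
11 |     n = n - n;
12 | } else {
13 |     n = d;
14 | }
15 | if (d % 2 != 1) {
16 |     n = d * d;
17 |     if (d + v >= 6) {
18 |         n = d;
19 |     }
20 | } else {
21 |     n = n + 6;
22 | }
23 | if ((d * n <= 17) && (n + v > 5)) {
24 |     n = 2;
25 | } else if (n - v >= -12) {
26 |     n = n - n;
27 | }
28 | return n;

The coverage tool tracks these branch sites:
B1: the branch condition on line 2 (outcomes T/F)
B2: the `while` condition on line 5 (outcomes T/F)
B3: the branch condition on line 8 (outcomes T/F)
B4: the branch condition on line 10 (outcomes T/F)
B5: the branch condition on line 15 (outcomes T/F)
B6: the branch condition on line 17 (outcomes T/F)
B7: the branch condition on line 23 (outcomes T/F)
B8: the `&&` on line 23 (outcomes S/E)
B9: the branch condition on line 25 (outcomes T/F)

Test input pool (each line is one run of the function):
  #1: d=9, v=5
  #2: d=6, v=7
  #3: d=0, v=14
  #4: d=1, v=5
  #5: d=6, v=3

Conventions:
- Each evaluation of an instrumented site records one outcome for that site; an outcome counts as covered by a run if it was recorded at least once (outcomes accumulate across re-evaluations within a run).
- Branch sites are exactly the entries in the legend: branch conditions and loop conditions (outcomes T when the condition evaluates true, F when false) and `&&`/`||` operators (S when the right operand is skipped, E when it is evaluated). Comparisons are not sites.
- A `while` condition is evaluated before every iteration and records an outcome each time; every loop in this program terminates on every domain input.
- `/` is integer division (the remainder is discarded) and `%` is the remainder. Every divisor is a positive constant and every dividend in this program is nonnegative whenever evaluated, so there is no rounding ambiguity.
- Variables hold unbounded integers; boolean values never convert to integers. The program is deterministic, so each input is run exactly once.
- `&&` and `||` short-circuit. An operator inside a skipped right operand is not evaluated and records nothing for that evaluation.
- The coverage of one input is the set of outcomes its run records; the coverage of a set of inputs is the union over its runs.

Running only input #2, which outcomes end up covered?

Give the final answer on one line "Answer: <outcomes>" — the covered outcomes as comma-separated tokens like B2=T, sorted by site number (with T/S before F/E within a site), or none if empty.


Running input #2 (d=6, v=7), event by event:
  B1->T, B2->T, B2->T, B2->F, B3->F, B4->F, B5->T, B6->T, B8->S, B7->F
  B9->T
deduplicating events, the covered set is: B1=T, B2=T, B2=F, B3=F, B4=F, B5=T, B6=T, B7=F, B8=S, B9=T
Answer: B1=T, B2=T, B2=F, B3=F, B4=F, B5=T, B6=T, B7=F, B8=S, B9=T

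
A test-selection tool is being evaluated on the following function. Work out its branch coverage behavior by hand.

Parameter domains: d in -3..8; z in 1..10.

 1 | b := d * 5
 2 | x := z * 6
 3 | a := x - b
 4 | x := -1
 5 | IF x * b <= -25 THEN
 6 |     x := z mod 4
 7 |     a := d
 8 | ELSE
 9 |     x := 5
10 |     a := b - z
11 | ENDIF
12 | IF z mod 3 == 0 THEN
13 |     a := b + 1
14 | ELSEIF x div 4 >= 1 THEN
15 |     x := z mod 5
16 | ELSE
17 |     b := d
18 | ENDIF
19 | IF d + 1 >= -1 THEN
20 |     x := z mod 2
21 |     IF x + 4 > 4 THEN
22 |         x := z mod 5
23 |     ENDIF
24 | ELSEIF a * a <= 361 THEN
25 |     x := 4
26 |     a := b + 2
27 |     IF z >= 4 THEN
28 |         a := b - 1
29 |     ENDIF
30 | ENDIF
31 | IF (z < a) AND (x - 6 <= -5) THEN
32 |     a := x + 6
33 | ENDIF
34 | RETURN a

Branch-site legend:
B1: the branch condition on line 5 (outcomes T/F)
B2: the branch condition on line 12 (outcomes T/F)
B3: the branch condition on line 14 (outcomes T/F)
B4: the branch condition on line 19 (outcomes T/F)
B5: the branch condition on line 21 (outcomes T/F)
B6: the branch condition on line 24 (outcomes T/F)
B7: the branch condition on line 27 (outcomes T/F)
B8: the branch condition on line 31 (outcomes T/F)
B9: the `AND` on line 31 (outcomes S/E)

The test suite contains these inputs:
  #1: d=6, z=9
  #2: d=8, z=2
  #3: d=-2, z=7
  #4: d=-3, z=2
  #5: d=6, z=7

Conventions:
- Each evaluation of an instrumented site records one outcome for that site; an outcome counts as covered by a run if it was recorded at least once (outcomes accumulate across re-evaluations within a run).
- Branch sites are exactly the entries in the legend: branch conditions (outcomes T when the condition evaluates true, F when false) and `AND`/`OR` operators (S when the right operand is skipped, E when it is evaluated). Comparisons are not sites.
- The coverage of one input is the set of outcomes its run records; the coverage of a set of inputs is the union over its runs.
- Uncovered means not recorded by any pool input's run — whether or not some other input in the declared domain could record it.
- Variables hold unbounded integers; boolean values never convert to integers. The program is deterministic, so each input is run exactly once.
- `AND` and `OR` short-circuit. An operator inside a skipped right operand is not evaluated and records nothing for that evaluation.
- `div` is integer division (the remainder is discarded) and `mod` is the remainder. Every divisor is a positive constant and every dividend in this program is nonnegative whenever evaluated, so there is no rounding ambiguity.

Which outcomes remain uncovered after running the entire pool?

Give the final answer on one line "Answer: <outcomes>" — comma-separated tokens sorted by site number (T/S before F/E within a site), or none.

run #1 (d=6, z=9) records B1=T, B2=T, B4=T, B5=T, B8=F, B9=E
run #2 (d=8, z=2) records B1=T, B2=F, B3=F, B4=T, B5=F, B8=T, B9=E
run #3 (d=-2, z=7) records B1=F, B2=F, B3=T, B4=T, B5=T, B8=F, B9=S
run #4 (d=-3, z=2) records B1=F, B2=F, B3=T, B4=F, B6=T, B7=F, B8=F, B9=S
run #5 (d=6, z=7) records B1=T, B2=F, B3=F, B4=T, B5=T, B8=F, B9=S
union over the pool: B1=T, B1=F, B2=T, B2=F, B3=T, B3=F, B4=T, B4=F, B5=T, B5=F, B6=T, B7=F, B8=T, B8=F, B9=S, B9=E
uncovered (2 of 18): B6=F, B7=T

Answer: B6=F, B7=T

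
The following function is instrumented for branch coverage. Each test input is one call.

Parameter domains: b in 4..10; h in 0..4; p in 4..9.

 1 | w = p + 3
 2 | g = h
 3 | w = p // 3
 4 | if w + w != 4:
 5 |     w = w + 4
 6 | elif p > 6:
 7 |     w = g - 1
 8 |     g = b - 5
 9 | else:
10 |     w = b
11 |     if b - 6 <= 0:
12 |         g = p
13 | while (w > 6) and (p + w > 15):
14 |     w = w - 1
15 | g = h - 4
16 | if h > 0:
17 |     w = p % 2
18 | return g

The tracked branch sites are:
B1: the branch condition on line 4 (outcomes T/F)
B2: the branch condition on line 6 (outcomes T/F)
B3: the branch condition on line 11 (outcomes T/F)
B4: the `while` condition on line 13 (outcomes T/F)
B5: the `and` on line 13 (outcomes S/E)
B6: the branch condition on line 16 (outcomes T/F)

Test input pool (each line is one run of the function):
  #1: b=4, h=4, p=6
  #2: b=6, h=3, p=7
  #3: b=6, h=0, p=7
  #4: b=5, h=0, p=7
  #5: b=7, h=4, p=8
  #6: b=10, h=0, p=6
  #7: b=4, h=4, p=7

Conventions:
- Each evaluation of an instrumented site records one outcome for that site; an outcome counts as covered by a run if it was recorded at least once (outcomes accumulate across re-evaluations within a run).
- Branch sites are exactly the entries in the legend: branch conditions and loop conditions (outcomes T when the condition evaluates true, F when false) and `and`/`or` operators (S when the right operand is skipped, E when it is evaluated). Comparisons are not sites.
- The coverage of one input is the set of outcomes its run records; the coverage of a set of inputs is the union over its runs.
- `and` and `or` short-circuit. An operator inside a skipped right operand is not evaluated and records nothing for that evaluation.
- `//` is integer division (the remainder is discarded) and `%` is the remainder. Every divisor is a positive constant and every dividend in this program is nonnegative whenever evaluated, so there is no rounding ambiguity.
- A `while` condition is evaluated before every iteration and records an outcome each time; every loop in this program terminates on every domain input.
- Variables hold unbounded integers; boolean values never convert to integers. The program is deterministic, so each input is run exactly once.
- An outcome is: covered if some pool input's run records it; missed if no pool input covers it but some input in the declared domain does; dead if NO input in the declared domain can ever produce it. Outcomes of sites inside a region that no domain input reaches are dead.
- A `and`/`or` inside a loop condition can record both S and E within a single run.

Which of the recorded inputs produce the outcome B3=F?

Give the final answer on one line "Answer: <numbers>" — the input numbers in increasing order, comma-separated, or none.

input #1 (b=4, h=4, p=6): does not record B3=F
input #2 (b=6, h=3, p=7): does not record B3=F
input #3 (b=6, h=0, p=7): does not record B3=F
input #4 (b=5, h=0, p=7): does not record B3=F
input #5 (b=7, h=4, p=8): does not record B3=F
input #6 (b=10, h=0, p=6): records B3=F
input #7 (b=4, h=4, p=7): does not record B3=F

Answer: 6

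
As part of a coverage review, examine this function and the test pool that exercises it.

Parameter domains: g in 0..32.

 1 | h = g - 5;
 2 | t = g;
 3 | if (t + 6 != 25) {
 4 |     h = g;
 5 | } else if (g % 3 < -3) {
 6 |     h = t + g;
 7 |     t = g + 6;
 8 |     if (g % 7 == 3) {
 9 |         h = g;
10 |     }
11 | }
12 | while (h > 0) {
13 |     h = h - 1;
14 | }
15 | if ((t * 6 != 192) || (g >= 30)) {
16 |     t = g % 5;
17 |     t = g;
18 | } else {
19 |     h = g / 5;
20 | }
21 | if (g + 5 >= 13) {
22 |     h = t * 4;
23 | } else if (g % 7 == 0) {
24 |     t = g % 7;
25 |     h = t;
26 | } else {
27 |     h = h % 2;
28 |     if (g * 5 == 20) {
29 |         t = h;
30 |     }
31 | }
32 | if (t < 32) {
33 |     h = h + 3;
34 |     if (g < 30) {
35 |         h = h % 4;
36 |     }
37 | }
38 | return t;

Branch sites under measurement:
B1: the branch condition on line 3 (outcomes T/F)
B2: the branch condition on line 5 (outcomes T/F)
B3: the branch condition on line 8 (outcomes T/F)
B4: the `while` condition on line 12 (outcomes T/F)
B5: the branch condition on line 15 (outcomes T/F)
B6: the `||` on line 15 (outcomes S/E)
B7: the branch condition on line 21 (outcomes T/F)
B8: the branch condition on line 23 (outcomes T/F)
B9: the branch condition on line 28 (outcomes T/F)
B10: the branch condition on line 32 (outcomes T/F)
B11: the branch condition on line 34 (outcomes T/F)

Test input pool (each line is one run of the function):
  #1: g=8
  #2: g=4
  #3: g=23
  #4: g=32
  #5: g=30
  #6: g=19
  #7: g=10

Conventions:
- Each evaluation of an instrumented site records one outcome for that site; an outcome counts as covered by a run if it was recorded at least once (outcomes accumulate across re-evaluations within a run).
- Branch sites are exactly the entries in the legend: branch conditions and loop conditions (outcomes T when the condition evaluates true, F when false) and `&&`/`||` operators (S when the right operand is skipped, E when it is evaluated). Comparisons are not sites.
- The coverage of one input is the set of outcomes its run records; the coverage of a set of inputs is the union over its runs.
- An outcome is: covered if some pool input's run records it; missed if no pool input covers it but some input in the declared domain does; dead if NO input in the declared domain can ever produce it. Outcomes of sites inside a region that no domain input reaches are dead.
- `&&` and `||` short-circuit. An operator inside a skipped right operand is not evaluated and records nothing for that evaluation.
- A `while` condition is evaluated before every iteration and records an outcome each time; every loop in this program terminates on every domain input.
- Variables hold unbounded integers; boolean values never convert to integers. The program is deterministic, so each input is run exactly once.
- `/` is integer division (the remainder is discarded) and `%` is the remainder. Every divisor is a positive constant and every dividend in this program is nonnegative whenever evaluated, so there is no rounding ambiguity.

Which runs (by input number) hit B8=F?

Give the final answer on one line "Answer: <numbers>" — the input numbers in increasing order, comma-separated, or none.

input #1 (g=8): misses B8=F
input #2 (g=4): covers B8=F
input #3 (g=23): misses B8=F
input #4 (g=32): misses B8=F
input #5 (g=30): misses B8=F
input #6 (g=19): misses B8=F
input #7 (g=10): misses B8=F

Answer: 2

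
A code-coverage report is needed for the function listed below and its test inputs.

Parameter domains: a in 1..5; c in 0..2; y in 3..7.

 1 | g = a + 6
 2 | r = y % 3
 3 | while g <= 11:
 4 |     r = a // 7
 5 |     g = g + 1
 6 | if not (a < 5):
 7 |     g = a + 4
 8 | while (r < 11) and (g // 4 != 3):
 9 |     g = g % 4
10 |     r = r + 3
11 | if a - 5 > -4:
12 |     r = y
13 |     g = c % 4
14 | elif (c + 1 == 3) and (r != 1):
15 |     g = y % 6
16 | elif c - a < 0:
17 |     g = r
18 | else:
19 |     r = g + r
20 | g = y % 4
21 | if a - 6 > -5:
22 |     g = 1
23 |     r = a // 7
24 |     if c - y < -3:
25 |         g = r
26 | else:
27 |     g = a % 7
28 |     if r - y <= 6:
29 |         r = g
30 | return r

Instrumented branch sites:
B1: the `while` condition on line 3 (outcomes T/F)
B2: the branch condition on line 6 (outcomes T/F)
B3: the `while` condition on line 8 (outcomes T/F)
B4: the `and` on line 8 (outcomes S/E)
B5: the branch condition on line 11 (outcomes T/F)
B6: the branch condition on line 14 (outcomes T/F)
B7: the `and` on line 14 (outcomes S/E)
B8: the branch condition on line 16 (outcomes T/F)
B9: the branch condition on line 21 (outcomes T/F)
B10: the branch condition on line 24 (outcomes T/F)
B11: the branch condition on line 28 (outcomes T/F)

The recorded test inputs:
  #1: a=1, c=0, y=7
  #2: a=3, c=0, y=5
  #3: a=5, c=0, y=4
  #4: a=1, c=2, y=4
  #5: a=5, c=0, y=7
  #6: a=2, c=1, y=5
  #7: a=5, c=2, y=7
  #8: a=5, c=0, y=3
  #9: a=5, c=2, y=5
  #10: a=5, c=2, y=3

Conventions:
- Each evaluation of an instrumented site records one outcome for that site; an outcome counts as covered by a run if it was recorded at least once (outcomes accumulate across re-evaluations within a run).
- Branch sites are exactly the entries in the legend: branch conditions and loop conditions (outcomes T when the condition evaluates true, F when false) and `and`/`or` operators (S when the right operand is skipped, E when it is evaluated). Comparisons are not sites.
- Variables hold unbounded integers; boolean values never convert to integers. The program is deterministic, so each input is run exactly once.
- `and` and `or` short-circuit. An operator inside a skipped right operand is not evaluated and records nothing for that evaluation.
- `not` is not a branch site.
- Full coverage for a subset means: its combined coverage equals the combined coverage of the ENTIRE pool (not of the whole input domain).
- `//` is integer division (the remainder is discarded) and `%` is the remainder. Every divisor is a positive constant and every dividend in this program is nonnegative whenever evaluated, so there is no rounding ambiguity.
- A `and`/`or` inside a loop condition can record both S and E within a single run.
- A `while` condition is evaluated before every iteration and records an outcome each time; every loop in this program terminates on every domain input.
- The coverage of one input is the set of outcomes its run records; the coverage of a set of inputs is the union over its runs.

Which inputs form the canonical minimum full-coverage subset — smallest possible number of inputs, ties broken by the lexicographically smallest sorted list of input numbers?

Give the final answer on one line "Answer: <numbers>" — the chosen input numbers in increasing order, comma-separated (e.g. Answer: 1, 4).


input #1, a=1, c=0, y=7: events B1->T, B1->T, B1->T, B1->T, B1->T, B1->F, B2->F, B4->E, B3->F, B5->F, B7->S, B6->F, B8->T, B9->F, ...; outcomes B1=T, B1=F, B2=F, B3=F, B4=E, B5=F, B6=F, B7=S, B8=T, B9=F, B11=T
input #2, a=3, c=0, y=5: events B1->T, B1->T, B1->T, B1->F, B2->F, B4->E, B3->F, B5->T, B9->T, B10->T; outcomes B1=T, B1=F, B2=F, B3=F, B4=E, B5=T, B9=T, B10=T
input #3, a=5, c=0, y=4: events B1->T, B1->F, B2->T, B4->E, B3->T, B4->E, B3->T, B4->E, B3->T, B4->E, B3->T, B4->S, B3->F, B5->T, ...; outcomes B1=T, B1=F, B2=T, B3=T, B3=F, B4=S, B4=E, B5=T, B9=T, B10=T
input #4, a=1, c=2, y=4: events B1->T, B1->T, B1->T, B1->T, B1->T, B1->F, B2->F, B4->E, B3->F, B5->F, B7->E, B6->T, B9->F, B11->T; outcomes B1=T, B1=F, B2=F, B3=F, B4=E, B5=F, B6=T, B7=E, B9=F, B11=T
input #5, a=5, c=0, y=7: events B1->T, B1->F, B2->T, B4->E, B3->T, B4->E, B3->T, B4->E, B3->T, B4->E, B3->T, B4->S, B3->F, B5->T, ...; outcomes B1=T, B1=F, B2=T, B3=T, B3=F, B4=S, B4=E, B5=T, B9=T, B10=T
input #6, a=2, c=1, y=5: events B1->T, B1->T, B1->T, B1->T, B1->F, B2->F, B4->E, B3->F, B5->T, B9->T, B10->T; outcomes B1=T, B1=F, B2=F, B3=F, B4=E, B5=T, B9=T, B10=T
input #7, a=5, c=2, y=7: events B1->T, B1->F, B2->T, B4->E, B3->T, B4->E, B3->T, B4->E, B3->T, B4->E, B3->T, B4->S, B3->F, B5->T, ...; outcomes B1=T, B1=F, B2=T, B3=T, B3=F, B4=S, B4=E, B5=T, B9=T, B10=T
input #8, a=5, c=0, y=3: events B1->T, B1->F, B2->T, B4->E, B3->T, B4->E, B3->T, B4->E, B3->T, B4->E, B3->T, B4->S, B3->F, B5->T, ...; outcomes B1=T, B1=F, B2=T, B3=T, B3=F, B4=S, B4=E, B5=T, B9=T, B10=F
input #9, a=5, c=2, y=5: events B1->T, B1->F, B2->T, B4->E, B3->T, B4->E, B3->T, B4->E, B3->T, B4->E, B3->T, B4->S, B3->F, B5->T, ...; outcomes B1=T, B1=F, B2=T, B3=T, B3=F, B4=S, B4=E, B5=T, B9=T, B10=F
input #10, a=5, c=2, y=3: events B1->T, B1->F, B2->T, B4->E, B3->T, B4->E, B3->T, B4->E, B3->T, B4->E, B3->T, B4->S, B3->F, B5->T, ...; outcomes B1=T, B1=F, B2=T, B3=T, B3=F, B4=S, B4=E, B5=T, B9=T, B10=F
union over all inputs: B1=T, B1=F, B2=T, B2=F, B3=T, B3=F, B4=S, B4=E, B5=T, B5=F, B6=T, B6=F, B7=S, B7=E, B8=T, B9=T, B9=F, B10=T, B10=F, B11=T (20 outcomes)
every size-1 subset falls short of the 20 outcomes (best: 11/20)
every size-2 subset falls short of the 20 outcomes (best: 17/20)
every size-3 subset falls short of the 20 outcomes (best: 19/20)
at size 4, {1, 2, 4, 8} reaches all 20 outcomes; every lexicographically earlier size-4 subset fails
Answer: 1, 2, 4, 8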